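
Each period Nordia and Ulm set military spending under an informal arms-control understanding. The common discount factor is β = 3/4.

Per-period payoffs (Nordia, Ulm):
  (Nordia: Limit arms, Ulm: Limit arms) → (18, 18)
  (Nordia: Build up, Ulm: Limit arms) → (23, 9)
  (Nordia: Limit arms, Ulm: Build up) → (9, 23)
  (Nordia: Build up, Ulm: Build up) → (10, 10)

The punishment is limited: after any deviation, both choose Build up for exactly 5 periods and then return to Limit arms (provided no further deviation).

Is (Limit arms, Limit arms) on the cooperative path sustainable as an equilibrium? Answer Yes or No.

Yes

IC: β+…+β^5 ≥ (23−18)/(18−10) = 5/8.
At β = 3/4: partial sum = 2.2881 ≥ 0.6250. Cooperation sustainable.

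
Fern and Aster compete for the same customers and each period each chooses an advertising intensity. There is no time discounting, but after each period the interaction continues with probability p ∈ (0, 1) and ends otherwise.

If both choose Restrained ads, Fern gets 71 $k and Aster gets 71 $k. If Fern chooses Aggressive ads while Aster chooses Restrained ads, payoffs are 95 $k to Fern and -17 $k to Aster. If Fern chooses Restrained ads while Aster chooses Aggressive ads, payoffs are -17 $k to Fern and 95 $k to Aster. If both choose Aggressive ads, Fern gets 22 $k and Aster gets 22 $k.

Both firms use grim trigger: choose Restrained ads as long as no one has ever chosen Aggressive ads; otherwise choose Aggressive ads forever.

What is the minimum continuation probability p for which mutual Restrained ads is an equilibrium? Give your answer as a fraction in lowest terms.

With no time discounting, the continuation probability p plays the role of the discount factor.
Grim-trigger IC: 71/(1−p) ≥ 95 + 22p/(1−p) ⇒ p ≥ (95−71)/(95−22) = 24/73.

24/73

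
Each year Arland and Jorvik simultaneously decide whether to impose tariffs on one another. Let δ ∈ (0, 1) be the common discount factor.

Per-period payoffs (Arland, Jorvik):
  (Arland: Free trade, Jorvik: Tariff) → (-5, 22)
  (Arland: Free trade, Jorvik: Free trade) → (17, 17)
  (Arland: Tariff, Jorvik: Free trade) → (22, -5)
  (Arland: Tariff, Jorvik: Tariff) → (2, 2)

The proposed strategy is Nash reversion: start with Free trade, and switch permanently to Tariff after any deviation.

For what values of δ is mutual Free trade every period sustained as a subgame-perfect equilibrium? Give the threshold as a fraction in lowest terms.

1/4

One-period gain from deviating is 22 − 17 = 5. The loss is 17 − 2 = 15 in every subsequent period, with present value 15·δ/(1−δ).
Deviation is unprofitable when 15·δ/(1−δ) ≥ 5, i.e. δ/(1−δ) ≥ 1/3.
Equivalently δ ≥ 5/(5+15) = 1/4.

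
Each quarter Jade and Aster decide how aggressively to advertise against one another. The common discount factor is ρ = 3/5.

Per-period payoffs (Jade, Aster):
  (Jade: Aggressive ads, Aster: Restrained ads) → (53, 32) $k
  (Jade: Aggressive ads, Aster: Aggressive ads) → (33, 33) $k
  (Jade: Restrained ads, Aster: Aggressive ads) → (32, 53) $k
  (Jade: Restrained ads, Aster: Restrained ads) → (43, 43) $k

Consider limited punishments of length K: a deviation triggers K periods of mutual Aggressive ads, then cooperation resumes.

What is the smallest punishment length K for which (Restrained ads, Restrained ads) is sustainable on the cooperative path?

No profitable deviation requires (43−33)(ρ+…+ρ^K) ≥ 53−43, i.e. ρ+…+ρ^K ≥ 1 ≈ 1.0000.
With ρ = 3/5, the partial sums are K=1: 0.6000, K=2: 0.9600, K=3: 1.1760.
K = 3 is the first length at which the sum reaches 1.0000.

3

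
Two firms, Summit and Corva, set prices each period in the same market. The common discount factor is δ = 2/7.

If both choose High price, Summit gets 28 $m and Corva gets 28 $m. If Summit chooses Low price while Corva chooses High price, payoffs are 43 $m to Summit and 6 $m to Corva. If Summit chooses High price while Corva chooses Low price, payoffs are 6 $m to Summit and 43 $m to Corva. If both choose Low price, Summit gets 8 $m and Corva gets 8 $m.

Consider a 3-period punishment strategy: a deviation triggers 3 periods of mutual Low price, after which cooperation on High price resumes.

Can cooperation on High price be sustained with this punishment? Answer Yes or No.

IC: δ+…+δ^3 ≥ (43−28)/(28−8) = 3/4.
At δ = 2/7: partial sum = 0.3907 < 0.7500. Cooperation not sustainable.

No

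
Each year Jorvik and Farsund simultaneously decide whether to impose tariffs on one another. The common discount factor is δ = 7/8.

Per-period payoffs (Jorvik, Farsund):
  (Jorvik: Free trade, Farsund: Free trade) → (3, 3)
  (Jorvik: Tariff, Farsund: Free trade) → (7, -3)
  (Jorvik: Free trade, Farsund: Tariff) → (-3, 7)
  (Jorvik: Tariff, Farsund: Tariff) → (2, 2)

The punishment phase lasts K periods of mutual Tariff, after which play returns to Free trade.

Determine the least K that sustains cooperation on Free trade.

IC: δ(1−δ^K)/(1−δ) ≥ (7−3)/(3−2) = 4.
With δ = 7/8: need 1 − δ^K ≥ 4·(1−7/8)/(7/8), i.e. δ^K ≤ 0.4286.
Since (7/8)^6 = 0.4488 and (7/8)^7 = 0.3927, the smallest such K is 7.

7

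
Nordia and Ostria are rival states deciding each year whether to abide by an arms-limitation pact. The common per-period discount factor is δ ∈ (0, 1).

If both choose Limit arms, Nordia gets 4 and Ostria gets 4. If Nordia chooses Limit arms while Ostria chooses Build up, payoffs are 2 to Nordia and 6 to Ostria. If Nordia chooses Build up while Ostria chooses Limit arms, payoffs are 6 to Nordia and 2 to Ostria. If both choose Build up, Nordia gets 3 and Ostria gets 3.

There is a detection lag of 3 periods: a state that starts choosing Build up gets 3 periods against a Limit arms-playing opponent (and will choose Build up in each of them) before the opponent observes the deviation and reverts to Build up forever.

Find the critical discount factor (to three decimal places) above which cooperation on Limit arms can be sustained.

0.874

Deviating for the 3 undetected periods gains 6−4 = 2 per period over cooperation, then loses 4−3 = 1 per period forever once punishment starts.
Gain: 2(1 + δ + … + δ^2); loss: 1·δ^3/(1−δ).
No profitable deviation ⇔ 2(1−δ^3) ≤ 1·δ^3, i.e. δ^3 ≥ 2/(2+1) = 2/3.
Hence δ ≥ (2/3)^(1/3) ≈ 0.874.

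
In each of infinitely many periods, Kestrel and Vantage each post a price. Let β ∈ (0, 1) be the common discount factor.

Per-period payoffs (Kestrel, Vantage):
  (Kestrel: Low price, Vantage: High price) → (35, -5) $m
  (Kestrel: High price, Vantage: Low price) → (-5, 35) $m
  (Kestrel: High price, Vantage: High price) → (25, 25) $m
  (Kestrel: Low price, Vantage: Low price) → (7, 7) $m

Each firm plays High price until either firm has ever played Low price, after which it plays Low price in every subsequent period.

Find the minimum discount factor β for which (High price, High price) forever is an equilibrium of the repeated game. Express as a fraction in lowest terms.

One-period gain from deviating is 35 − 25 = 10. The loss is 25 − 7 = 18 in every subsequent period, with present value 18·β/(1−β).
Deviation is unprofitable when 18·β/(1−β) ≥ 10, i.e. β/(1−β) ≥ 5/9.
Equivalently β ≥ 10/(10+18) = 5/14.

5/14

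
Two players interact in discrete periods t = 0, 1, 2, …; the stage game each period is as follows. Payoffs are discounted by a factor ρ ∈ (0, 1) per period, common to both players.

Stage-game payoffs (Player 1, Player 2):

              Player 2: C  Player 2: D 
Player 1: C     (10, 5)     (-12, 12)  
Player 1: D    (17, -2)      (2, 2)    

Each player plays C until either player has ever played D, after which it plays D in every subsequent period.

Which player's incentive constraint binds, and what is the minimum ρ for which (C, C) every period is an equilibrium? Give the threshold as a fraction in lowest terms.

Player 2; ρ ≥ 7/10

Player 1's threshold: (17−10)/(17−2) = 7/15.
Player 2's threshold: (12−5)/(12−2) = 7/10.
7/15 < 7/10, so Player 2 binds and ρ* = 7/10.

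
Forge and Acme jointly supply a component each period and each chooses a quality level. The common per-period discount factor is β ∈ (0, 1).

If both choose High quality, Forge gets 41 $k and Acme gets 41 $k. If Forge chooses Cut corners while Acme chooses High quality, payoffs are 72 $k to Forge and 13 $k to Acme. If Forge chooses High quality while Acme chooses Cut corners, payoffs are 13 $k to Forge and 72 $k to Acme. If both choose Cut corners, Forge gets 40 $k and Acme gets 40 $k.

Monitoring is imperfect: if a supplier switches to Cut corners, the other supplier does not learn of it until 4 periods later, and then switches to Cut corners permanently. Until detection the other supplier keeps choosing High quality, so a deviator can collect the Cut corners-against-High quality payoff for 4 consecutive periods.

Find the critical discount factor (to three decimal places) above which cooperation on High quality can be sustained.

A deviator earns 72 for 4 periods, then 40 forever; cooperating earns 41 forever. Multiplying the IC by (1−β):
41 ≥ 72(1−β^4) + 40β^4, so 32·β^4 ≥ 31 and β^4 ≥ 31/32.
β ≥ (31/32)^(1/4) ≈ 0.992.

0.992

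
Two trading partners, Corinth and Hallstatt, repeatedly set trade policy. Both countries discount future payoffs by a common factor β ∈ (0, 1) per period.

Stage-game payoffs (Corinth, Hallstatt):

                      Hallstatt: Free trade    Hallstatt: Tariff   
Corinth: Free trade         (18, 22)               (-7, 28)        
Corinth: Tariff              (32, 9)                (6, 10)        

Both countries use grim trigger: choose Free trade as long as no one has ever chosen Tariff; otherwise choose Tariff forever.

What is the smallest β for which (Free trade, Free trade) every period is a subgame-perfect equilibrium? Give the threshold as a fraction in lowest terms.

For Corinth: deviation gain 32−18 = 14, per-period punishment loss 18−6 = 12. IC gives β ≥ 14/26 = 7/13.
For Hallstatt: gain 6, loss 12 per period, so β ≥ 6/18 = 1/3.
The tighter constraint is Corinth's, so cooperation needs β ≥ 7/13.

7/13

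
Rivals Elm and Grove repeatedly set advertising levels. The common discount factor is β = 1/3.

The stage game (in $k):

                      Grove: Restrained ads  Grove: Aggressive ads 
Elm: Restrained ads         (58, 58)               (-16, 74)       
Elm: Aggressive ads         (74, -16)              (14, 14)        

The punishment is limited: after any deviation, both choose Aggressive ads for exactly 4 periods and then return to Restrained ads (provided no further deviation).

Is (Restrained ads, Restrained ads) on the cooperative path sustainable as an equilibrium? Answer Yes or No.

IC: β+…+β^4 ≥ (74−58)/(58−14) = 4/11.
At β = 1/3: partial sum = 0.4938 ≥ 0.3636. Cooperation sustainable.

Yes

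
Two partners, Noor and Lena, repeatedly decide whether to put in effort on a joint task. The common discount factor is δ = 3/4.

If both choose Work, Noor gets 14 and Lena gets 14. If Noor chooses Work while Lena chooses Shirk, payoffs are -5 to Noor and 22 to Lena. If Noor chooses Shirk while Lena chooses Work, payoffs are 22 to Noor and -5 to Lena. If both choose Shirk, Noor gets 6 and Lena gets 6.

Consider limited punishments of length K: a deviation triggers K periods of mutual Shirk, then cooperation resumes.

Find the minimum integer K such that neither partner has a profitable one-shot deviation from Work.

2

Need Σ_{k=1}^{K} δ^k ≥ (22−14)/(14−6) = 1.0000 at δ = 3/4.
At K = 1 the sum is 0.7500 < 1.0000; at K = 2 it is 1.3125 ≥ 1.0000.
So the minimum punishment length is K = 2.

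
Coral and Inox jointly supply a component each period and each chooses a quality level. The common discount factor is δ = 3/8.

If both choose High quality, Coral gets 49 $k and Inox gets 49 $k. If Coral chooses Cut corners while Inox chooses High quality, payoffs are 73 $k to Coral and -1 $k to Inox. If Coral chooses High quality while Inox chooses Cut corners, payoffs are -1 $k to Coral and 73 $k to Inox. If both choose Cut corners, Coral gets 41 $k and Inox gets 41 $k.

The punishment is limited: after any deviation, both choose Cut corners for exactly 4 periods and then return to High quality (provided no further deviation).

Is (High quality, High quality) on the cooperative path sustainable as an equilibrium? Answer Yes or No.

No

IC: δ+…+δ^4 ≥ (73−49)/(49−41) = 3.
At δ = 3/8: partial sum = 0.5881 < 3.0000. Cooperation not sustainable.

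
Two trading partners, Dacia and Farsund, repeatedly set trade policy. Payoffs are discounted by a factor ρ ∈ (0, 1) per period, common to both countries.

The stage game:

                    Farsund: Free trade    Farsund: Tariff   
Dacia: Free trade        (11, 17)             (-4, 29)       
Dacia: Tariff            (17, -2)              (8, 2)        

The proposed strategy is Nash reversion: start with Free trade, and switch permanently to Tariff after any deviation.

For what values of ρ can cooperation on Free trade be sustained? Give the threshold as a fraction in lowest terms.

Dacia: cooperation gives 11 each period; deviation gives 17 once then 8 forever.
  11/(1−ρ) ≥ 17 + 8ρ/(1−ρ) ⇒ ρ ≥ 6/9 = 2/3.
Farsund: cooperation gives 17 each period; deviation gives 29 once then 2 forever.
  ρ ≥ 12/27 = 4/9.
Both must hold, so the binding constraint is Dacia's: ρ ≥ 2/3.

2/3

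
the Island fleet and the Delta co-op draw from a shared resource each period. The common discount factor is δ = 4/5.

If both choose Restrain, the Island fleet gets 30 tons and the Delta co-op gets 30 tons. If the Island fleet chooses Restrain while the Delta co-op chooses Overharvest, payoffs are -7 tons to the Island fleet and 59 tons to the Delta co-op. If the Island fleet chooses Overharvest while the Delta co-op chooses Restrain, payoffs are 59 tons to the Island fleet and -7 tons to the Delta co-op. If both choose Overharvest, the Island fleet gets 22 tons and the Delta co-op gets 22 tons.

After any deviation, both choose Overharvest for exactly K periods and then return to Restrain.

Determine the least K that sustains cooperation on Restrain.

11

Need Σ_{k=1}^{K} δ^k ≥ (59−30)/(30−22) = 3.6250 at δ = 4/5.
At K = 10 the sum is 3.5705 < 3.6250; at K = 11 it is 3.6564 ≥ 3.6250.
So the minimum punishment length is K = 11.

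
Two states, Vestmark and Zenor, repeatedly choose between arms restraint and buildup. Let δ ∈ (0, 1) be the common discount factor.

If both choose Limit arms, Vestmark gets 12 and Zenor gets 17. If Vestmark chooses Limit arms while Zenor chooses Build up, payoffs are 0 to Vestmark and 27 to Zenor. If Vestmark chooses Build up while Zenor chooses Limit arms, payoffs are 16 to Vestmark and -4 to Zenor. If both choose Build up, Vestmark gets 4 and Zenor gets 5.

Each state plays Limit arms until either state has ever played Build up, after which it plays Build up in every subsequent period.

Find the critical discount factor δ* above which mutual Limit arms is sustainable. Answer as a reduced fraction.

Vestmark's threshold: (16−12)/(16−4) = 1/3.
Zenor's threshold: (27−17)/(27−5) = 5/11.
1/3 < 5/11, so Zenor binds and δ* = 5/11.

5/11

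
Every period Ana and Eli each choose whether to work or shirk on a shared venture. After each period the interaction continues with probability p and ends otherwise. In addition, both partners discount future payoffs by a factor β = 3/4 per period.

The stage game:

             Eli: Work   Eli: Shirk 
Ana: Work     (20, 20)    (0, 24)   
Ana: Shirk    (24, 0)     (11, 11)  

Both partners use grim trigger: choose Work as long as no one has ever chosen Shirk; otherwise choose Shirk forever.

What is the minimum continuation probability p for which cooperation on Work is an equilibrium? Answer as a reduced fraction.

16/39

With continuation probability p and discount β, the effective per-period discount factor is βp.
Grim-trigger IC: βp ≥ (24−20)/(24−11) = 4/13.
So p ≥ (4/13)/(3/4) = 16/39.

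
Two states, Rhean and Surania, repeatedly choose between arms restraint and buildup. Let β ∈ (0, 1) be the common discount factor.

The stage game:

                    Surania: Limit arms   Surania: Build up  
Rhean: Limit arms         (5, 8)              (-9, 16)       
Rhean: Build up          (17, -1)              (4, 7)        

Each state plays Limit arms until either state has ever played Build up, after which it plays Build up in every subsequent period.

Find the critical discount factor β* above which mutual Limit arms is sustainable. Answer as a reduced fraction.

Rhean's threshold: (17−5)/(17−4) = 12/13.
Surania's threshold: (16−8)/(16−7) = 8/9.
12/13 > 8/9, so Rhean binds and β* = 12/13.

12/13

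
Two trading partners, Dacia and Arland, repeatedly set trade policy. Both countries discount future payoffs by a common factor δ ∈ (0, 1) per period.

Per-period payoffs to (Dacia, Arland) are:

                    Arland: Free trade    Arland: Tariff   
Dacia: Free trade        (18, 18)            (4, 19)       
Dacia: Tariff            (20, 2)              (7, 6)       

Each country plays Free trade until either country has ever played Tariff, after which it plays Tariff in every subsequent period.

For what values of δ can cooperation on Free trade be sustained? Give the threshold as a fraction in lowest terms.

2/13

Dacia: cooperation gives 18 each period; deviation gives 20 once then 7 forever.
  18/(1−δ) ≥ 20 + 7δ/(1−δ) ⇒ δ ≥ 2/13.
Arland: cooperation gives 18 each period; deviation gives 19 once then 6 forever.
  δ ≥ 1/13.
Both must hold, so the binding constraint is Dacia's: δ ≥ 2/13.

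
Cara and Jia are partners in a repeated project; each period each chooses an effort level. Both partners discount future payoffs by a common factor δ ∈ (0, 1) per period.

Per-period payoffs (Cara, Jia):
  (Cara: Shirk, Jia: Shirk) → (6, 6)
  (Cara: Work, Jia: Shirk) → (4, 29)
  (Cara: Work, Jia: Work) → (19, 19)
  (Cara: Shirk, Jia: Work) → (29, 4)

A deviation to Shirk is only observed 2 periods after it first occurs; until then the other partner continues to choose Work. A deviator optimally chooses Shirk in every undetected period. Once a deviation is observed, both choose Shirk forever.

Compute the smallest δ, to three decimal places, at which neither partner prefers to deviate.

The best deviation is to choose Shirk for all 2 undetected periods, earning 29 each, then 6 forever once detected.
Deviation value: 29(1−δ^2)/(1−δ) + 6δ^2/(1−δ); cooperation value: 19/(1−δ).
IC: 19 ≥ 29(1−δ^2) + 6δ^2 = 29 − 23δ^2.
So δ^2 ≥ 10/23, giving δ ≥ (10/23)^(1/2) ≈ 0.659.

0.659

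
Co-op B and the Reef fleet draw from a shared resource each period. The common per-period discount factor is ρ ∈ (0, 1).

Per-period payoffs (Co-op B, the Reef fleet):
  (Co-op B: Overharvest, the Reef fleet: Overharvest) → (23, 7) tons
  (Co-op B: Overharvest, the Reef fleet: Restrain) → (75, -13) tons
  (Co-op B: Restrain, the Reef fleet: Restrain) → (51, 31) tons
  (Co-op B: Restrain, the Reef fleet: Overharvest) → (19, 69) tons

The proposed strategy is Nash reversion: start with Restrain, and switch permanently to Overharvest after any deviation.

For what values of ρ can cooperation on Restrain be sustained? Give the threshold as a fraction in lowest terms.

Co-op B: cooperation gives 51 each period; deviation gives 75 once then 23 forever.
  51/(1−ρ) ≥ 75 + 23ρ/(1−ρ) ⇒ ρ ≥ 24/52 = 6/13.
the Reef fleet: cooperation gives 31 each period; deviation gives 69 once then 7 forever.
  ρ ≥ 38/62 = 19/31.
Both must hold, so the binding constraint is the Reef fleet's: ρ ≥ 19/31.

19/31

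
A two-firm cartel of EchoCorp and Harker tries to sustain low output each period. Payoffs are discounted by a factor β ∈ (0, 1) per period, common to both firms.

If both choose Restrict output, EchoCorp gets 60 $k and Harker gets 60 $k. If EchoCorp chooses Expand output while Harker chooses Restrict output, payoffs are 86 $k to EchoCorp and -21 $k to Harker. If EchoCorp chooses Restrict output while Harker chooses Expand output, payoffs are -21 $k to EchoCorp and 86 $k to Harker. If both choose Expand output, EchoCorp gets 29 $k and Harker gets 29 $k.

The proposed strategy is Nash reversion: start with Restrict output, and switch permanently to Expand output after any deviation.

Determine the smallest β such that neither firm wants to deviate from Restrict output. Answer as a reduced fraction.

26/57

One-period gain from deviating is 86 − 60 = 26. The loss is 60 − 29 = 31 in every subsequent period, with present value 31·β/(1−β).
Deviation is unprofitable when 31·β/(1−β) ≥ 26, i.e. β/(1−β) ≥ 26/31.
Equivalently β ≥ 26/(26+31) = 26/57.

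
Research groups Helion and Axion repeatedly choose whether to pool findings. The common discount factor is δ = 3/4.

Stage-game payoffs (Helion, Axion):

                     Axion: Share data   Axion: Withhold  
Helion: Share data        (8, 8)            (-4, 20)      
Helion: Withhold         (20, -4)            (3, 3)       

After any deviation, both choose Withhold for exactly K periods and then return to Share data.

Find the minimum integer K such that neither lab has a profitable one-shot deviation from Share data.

6

IC: δ(1−δ^K)/(1−δ) ≥ (20−8)/(8−3) = 12/5.
With δ = 3/4: need 1 − δ^K ≥ 12/5·(1−3/4)/(3/4), i.e. δ^K ≤ 0.2000.
Since (3/4)^5 = 0.2373 and (3/4)^6 = 0.1780, the smallest such K is 6.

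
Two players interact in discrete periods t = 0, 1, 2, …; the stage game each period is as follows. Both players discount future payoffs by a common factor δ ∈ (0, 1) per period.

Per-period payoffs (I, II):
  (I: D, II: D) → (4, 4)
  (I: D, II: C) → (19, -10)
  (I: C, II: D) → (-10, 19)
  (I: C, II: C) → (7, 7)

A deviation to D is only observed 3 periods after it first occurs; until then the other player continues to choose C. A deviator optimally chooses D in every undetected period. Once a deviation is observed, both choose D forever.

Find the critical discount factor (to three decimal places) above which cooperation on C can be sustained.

0.928

Deviating for the 3 undetected periods gains 19−7 = 12 per period over cooperation, then loses 7−4 = 3 per period forever once punishment starts.
Gain: 12(1 + δ + … + δ^2); loss: 3·δ^3/(1−δ).
No profitable deviation ⇔ 12(1−δ^3) ≤ 3·δ^3, i.e. δ^3 ≥ 12/(12+3) = 4/5.
Hence δ ≥ (4/5)^(1/3) ≈ 0.928.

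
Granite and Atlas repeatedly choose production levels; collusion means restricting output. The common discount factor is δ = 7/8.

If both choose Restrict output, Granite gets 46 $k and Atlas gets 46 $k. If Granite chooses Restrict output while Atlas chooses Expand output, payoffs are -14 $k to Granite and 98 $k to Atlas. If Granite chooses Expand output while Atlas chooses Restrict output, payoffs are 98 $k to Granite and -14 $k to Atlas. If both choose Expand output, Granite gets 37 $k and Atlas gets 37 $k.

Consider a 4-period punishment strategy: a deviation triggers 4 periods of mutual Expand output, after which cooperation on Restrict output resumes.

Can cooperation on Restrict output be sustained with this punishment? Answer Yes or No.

A one-shot deviation gives 98 now, then 37 for 4 periods, then back to 46.
Gain from deviating: (98−46) today; loss: (46−37) in each of the next 4 periods.
No-deviation condition: (46−37)(δ+…+δ^4) ≥ 98−46, i.e. δ+…+δ^4 ≥ 52/9.
At δ = 7/8: δ+…+δ^4 = 2.8967 < 5.7778.
So cooperation is not sustainable.

No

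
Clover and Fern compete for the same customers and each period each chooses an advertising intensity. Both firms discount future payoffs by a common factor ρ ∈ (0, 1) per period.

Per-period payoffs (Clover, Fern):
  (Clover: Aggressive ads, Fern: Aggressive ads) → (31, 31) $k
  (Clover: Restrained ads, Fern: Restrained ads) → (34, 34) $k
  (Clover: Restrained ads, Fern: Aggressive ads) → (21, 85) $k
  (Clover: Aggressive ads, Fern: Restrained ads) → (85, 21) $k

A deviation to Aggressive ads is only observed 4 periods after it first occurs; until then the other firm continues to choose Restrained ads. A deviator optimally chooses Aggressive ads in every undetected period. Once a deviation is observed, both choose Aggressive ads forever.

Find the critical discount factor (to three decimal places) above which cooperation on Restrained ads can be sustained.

Deviating for the 4 undetected periods gains 85−34 = 51 per period over cooperation, then loses 34−31 = 3 per period forever once punishment starts.
Gain: 51(1 + ρ + … + ρ^3); loss: 3·ρ^4/(1−ρ).
No profitable deviation ⇔ 51(1−ρ^4) ≤ 3·ρ^4, i.e. ρ^4 ≥ 51/(51+3) = 17/18.
Hence ρ ≥ (17/18)^(1/4) ≈ 0.986.

0.986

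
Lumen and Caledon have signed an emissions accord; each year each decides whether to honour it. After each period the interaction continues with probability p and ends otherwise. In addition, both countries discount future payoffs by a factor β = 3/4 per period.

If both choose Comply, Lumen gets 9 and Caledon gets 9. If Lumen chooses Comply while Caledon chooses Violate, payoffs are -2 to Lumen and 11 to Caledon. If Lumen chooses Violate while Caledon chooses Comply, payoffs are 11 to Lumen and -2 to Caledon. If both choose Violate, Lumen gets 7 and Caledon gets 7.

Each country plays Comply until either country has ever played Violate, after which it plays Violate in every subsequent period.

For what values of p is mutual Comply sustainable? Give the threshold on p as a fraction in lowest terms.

2/3

Expected continuation weight on next period's payoff is β·p = 3/4·p, which plays the role of the discount factor.
Cooperation requires 3/4·p ≥ (11−9)/(11−7) = 1/2, hence p ≥ 2/3.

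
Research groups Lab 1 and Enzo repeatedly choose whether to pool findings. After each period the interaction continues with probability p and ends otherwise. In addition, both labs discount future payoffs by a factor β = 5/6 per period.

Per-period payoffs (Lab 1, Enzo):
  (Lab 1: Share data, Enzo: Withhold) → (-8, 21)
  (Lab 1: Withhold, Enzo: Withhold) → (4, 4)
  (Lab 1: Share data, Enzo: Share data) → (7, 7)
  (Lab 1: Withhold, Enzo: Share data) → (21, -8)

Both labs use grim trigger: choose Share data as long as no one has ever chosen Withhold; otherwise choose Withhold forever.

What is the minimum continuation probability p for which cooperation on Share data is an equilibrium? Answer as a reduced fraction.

84/85

With continuation probability p and discount β, the effective per-period discount factor is βp.
Grim-trigger IC: βp ≥ (21−7)/(21−4) = 14/17.
So p ≥ (14/17)/(5/6) = 84/85.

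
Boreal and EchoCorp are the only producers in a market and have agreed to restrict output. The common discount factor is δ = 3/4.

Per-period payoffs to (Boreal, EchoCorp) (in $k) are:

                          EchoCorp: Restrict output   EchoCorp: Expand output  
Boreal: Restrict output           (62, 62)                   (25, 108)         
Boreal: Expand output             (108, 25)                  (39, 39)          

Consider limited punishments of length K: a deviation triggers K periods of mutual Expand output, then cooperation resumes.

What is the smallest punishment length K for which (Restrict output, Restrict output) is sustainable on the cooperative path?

Need Σ_{k=1}^{K} δ^k ≥ (108−62)/(62−39) = 2.0000 at δ = 3/4.
At K = 3 the sum is 1.7344 < 2.0000; at K = 4 it is 2.0508 ≥ 2.0000.
So the minimum punishment length is K = 4.

4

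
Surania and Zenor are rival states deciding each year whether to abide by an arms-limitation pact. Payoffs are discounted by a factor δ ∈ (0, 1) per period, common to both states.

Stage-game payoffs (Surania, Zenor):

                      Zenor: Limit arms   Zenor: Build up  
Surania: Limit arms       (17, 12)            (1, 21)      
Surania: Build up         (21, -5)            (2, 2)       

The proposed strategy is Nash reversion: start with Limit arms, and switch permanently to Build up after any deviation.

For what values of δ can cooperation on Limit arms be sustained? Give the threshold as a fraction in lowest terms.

9/19

For Surania: deviation gain 21−17 = 4, per-period punishment loss 17−2 = 15. IC gives δ ≥ 4/19.
For Zenor: gain 9, loss 10 per period, so δ ≥ 9/19.
The tighter constraint is Zenor's, so cooperation needs δ ≥ 9/19.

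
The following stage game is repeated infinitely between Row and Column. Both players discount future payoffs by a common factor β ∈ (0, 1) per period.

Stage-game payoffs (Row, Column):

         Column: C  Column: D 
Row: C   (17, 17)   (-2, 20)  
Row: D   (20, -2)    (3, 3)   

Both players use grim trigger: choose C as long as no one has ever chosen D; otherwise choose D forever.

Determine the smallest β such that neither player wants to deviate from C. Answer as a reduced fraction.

3/17

Cooperation forever yields 17 each period: 17/(1−β).
Deviating yields 20 once, then 3 forever: 20 + 3β/(1−β).
No profitable deviation requires 17/(1−β) ≥ 20 + 3β/(1−β).
Multiplying by (1−β): 17 ≥ 20(1−β) + 3β = 20 − 17β.
So 17β ≥ 3, i.e. β ≥ 3/17.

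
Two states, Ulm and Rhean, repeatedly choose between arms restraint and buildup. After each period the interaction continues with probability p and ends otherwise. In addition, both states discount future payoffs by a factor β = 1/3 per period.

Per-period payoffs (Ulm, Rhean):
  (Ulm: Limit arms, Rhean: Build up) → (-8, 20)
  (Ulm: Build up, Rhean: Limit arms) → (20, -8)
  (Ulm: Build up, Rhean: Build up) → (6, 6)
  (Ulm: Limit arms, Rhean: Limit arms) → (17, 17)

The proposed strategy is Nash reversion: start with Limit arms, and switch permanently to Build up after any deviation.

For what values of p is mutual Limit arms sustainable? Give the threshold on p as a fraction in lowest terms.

Expected continuation weight on next period's payoff is β·p = 1/3·p, which plays the role of the discount factor.
Cooperation requires 1/3·p ≥ (20−17)/(20−6) = 3/14, hence p ≥ 9/14.

9/14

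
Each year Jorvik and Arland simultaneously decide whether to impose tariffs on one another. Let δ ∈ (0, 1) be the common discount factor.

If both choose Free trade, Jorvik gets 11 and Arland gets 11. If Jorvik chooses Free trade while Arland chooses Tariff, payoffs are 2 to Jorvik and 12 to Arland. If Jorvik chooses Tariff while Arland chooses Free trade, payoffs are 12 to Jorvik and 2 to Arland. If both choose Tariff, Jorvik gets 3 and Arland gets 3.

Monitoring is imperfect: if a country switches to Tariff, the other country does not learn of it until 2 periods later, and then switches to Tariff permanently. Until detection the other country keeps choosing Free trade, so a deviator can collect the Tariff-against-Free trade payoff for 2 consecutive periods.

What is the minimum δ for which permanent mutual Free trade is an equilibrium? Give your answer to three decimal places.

The best deviation is to choose Tariff for all 2 undetected periods, earning 12 each, then 3 forever once detected.
Deviation value: 12(1−δ^2)/(1−δ) + 3δ^2/(1−δ); cooperation value: 11/(1−δ).
IC: 11 ≥ 12(1−δ^2) + 3δ^2 = 12 − 9δ^2.
So δ^2 ≥ 1/9, giving δ ≥ (1/9)^(1/2) ≈ 0.333.

0.333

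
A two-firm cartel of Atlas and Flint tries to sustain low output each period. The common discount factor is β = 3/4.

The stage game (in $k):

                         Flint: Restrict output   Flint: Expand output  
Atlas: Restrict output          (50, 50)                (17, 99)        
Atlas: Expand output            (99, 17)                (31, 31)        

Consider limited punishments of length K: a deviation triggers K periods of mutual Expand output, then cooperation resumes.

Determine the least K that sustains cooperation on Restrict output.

No profitable deviation requires (50−31)(β+…+β^K) ≥ 99−50, i.e. β+…+β^K ≥ 49/19 ≈ 2.5789.
With β = 3/4, the partial sums are K=1: 0.7500, K=2: 1.3125, …, K=5: 2.2881, K=6: 2.4661, K=7: 2.5995.
K = 7 is the first length at which the sum reaches 2.5789.

7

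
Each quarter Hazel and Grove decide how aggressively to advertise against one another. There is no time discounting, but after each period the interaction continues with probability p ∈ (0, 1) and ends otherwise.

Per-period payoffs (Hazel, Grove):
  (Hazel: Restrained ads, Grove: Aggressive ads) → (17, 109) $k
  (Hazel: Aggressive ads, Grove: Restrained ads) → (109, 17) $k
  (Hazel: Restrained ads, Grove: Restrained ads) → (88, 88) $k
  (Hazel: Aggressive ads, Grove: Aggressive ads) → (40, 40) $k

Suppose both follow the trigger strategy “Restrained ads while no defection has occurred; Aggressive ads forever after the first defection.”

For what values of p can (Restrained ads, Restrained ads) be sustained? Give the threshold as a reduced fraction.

7/23

Expected cooperation value is 88 + p·88 + p²·88 + … = 88/(1−p); deviation gives 109 + p·40/(1−p).
88 ≥ 109(1−p) + 40p ⇒ 69p ≥ 21 ⇒ p ≥ 21/69 = 7/23.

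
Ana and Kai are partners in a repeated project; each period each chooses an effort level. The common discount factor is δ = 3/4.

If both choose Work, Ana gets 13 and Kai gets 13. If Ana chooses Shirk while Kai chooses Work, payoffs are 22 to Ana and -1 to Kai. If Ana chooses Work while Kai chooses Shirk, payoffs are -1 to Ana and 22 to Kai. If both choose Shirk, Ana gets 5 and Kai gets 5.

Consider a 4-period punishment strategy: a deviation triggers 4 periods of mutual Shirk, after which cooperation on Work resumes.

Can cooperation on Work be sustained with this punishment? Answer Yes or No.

Yes

IC: δ+…+δ^4 ≥ (22−13)/(13−5) = 9/8.
At δ = 3/4: partial sum = 2.0508 ≥ 1.1250. Cooperation sustainable.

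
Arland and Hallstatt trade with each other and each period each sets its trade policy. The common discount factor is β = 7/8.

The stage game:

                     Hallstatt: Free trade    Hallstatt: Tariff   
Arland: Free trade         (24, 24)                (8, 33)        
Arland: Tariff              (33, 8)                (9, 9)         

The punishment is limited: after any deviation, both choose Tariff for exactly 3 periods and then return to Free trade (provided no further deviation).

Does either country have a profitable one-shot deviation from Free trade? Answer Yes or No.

No

Comparing payoff streams over the 4 periods until play realigns: cooperate → 24(1+β+…+β^3); deviate → 33 + 9(β+…+β^3).
Cooperation is sustained iff (24−9)(β+…+β^3) ≥ 33−24.
β+…+β^3 = 7/8·(1−(7/8)^3)/(1−7/8) = 2.3105, and (33−24)/(24−9) = 0.6000.
2.3105 ≥ 0.6000, so cooperation is sustainable.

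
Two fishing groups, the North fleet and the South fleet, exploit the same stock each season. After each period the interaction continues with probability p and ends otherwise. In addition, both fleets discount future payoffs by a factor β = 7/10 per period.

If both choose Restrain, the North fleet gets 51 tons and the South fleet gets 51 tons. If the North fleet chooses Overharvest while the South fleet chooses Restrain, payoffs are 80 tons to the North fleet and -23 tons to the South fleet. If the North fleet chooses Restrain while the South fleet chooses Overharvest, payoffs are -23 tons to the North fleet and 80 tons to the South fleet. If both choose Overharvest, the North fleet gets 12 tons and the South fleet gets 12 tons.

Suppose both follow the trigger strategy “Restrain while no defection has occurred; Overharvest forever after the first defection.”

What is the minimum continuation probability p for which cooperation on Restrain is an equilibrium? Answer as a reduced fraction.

With continuation probability p and discount β, the effective per-period discount factor is βp.
Grim-trigger IC: βp ≥ (80−51)/(80−12) = 29/68.
So p ≥ (29/68)/(7/10) = 145/238.

145/238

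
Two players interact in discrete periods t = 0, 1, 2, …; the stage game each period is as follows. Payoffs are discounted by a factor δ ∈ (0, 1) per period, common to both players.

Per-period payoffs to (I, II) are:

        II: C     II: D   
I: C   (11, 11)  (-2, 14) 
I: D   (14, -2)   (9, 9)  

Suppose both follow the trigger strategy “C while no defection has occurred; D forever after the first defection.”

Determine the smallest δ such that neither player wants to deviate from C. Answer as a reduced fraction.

3/5

One-period gain from deviating is 14 − 11 = 3. The loss is 11 − 9 = 2 in every subsequent period, with present value 2·δ/(1−δ).
Deviation is unprofitable when 2·δ/(1−δ) ≥ 3, i.e. δ/(1−δ) ≥ 3/2.
Equivalently δ ≥ 3/(3+2) = 3/5.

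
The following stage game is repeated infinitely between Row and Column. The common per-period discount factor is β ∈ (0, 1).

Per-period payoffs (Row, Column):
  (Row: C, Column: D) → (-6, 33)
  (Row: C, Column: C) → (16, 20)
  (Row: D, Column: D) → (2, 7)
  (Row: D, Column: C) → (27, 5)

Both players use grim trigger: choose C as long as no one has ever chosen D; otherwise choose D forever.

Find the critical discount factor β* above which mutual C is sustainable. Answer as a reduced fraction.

Row's threshold: (27−16)/(27−2) = 11/25.
Column's threshold: (33−20)/(33−7) = 1/2.
11/25 < 1/2, so Column binds and β* = 1/2.

1/2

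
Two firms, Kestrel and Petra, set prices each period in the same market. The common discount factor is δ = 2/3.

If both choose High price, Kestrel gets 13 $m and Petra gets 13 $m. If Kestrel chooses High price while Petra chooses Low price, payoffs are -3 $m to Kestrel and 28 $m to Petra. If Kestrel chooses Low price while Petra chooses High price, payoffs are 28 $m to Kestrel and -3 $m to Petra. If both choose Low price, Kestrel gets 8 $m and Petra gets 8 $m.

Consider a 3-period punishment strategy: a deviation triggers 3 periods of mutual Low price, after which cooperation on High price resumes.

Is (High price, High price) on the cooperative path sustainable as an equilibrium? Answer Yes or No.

IC: δ+…+δ^3 ≥ (28−13)/(13−8) = 3.
At δ = 2/3: partial sum = 1.4074 < 3.0000. Cooperation not sustainable.

No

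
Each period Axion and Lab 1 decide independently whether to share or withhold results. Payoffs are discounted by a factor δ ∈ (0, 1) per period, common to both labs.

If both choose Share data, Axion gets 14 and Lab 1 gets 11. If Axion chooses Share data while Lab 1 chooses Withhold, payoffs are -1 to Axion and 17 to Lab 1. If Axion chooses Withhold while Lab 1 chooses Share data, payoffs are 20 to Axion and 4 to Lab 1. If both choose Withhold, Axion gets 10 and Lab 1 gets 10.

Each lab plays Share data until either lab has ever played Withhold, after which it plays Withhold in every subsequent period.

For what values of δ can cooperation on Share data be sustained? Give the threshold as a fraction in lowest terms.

6/7

Axion's threshold: (20−14)/(20−10) = 3/5.
Lab 1's threshold: (17−11)/(17−10) = 6/7.
3/5 < 6/7, so Lab 1 binds and δ* = 6/7.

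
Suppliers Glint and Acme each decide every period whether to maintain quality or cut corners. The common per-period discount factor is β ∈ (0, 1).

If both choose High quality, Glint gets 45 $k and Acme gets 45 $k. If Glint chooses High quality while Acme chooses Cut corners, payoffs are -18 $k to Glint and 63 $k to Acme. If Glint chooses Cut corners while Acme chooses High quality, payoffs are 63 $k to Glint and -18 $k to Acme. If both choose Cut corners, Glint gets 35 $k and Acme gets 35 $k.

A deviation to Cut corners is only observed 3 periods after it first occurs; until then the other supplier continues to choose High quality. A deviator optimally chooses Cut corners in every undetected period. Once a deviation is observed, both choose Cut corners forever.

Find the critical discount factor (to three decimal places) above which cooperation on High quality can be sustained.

The best deviation is to choose Cut corners for all 3 undetected periods, earning 63 each, then 35 forever once detected.
Deviation value: 63(1−β^3)/(1−β) + 35β^3/(1−β); cooperation value: 45/(1−β).
IC: 45 ≥ 63(1−β^3) + 35β^3 = 63 − 28β^3.
So β^3 ≥ 18/28 = 9/14, giving β ≥ (9/14)^(1/3) ≈ 0.863.

0.863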